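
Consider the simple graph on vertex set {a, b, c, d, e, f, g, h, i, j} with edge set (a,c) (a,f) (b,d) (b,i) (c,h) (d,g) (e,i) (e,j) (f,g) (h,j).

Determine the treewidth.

2

A width-2 tree decomposition is:
Bags: B1 = {b, d, i}  B2 = {d, g, i}  B3 = {f, g, i}  B4 = {a, f, i}  B5 = {a, c, i}  B6 = {c, h, i}  B7 = {h, i, j}  B8 = {e, i, j}
Tree: B1–B2, B2–B3, B3–B4, B4–B5, B5–B6, B6–B7, B7–B8
The largest bag has 3 vertices, giving width 2; this decomposition certifies tw(G) ≤ 2. The edges i–b–d–g–f–a–c–h–j–e–i form a cycle, so G is not a tree and its treewidth is at least 2. Therefore the treewidth is 2.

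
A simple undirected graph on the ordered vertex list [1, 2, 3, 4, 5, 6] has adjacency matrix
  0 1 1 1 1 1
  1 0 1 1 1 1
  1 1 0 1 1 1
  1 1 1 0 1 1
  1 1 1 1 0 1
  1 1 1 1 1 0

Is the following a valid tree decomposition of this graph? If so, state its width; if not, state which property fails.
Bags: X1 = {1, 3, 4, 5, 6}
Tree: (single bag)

A tree decomposition must satisfy three properties: every vertex lies in some bag; for every edge, both endpoints lie together in some bag; and for every vertex, the bags containing it form a connected subtree. Here vertex 2 appears in no bag, so the decomposition is invalid.

No — vertex 2 appears in no bag.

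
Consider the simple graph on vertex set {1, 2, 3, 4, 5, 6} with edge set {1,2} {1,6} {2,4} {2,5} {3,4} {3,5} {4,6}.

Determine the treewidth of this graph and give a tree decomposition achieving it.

Treewidth 2.
One such decomposition:
Bags: B1 = {3, 4, 5}  B2 = {2, 4, 5}  B3 = {2, 4, 6}  B4 = {1, 2, 6}
Tree: B1–B2, B2–B3, B3–B4

Every bag has size at most 3, so the width is 3 − 1 = 2 and tw(G) ≤ 2. For the lower bound, G contains the cycle 3–5–2–4–3, so G is not a forest; only forests have treewidth ≤ 1, hence tw(G) ≥ 2. Therefore the treewidth is 2.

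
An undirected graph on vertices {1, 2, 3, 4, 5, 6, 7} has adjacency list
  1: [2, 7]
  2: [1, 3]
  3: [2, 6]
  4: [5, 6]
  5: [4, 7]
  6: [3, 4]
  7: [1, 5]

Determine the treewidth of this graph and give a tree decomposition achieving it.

The largest bag has 3 vertices, giving width 2; this decomposition certifies tw(G) ≤ 2. For the lower bound, G contains the cycle 6–3–2–1–7–5–4–6, so G is not a forest; only forests have treewidth ≤ 1, hence tw(G) ≥ 2. Hence tw(G) = 2 exactly.

Treewidth 2.
Bags: B1 = {2, 3, 6}  B2 = {1, 2, 6}  B3 = {1, 6, 7}  B4 = {5, 6, 7}  B5 = {4, 5, 6}
Tree: B1–B2, B2–B3, B3–B4, B4–B5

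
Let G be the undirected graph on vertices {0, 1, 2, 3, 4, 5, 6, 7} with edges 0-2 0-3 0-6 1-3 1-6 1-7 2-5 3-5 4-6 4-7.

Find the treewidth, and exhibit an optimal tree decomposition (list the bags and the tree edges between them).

Each bag holds 3 vertices, so the decomposition has width 2, which upper-bounds the treewidth. For the lower bound, G contains the cycle 4–7–1–6–4, so G is not a forest; only forests have treewidth ≤ 1, hence tw(G) ≥ 2. Hence tw(G) = 2 exactly.

Treewidth 2.
Bags: B1 = {4, 6, 7}  B2 = {1, 6, 7}  B3 = {0, 1, 6}  B4 = {0, 1, 3}  B5 = {0, 2, 3}  B6 = {2, 3, 5}
Tree: B1–B2, B2–B3, B3–B4, B4–B5, B5–B6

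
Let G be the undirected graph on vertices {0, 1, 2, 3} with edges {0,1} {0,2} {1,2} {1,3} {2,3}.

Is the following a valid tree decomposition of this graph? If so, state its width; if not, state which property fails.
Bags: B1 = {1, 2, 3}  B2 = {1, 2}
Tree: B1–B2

A tree decomposition must satisfy three properties: every vertex lies in some bag; for every edge, both endpoints lie together in some bag; and for every vertex, the bags containing it form a connected subtree. Here vertex 0 appears in no bag, so the decomposition is invalid.

No — vertex 0 appears in no bag.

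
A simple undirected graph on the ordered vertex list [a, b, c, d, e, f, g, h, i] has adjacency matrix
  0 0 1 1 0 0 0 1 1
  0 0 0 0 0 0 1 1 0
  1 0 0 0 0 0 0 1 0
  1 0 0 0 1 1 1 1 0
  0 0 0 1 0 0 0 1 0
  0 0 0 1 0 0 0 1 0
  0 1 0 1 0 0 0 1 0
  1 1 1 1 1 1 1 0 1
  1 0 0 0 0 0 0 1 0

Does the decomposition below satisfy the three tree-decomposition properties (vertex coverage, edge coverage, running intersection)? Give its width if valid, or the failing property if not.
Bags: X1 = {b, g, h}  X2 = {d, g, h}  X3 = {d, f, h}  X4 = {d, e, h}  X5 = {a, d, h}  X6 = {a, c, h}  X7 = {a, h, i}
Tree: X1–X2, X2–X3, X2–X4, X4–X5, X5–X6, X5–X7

Yes; width 2.

Vertex coverage: the bags together contain {a, b, c, d, e, f, g, h, i}, the full vertex set. Edge coverage: each edge of G has both endpoints in at least one bag. Running intersection: for every vertex, the bags containing it form a connected subtree. All three properties hold, so this is a valid tree decomposition of width max|bag| − 1 = 2, and hence tw(G) ≤ 2.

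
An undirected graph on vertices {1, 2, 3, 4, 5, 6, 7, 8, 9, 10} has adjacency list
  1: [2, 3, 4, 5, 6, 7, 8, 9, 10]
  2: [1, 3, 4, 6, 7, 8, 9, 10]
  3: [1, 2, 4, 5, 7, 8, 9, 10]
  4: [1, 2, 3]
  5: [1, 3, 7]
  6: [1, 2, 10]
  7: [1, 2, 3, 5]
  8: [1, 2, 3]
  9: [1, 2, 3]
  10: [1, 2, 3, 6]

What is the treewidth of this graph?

3

A width-3 tree decomposition is:
Bags: B1 = {1, 2, 3, 10}  B2 = {1, 2, 6, 10}  B3 = {1, 2, 3, 7}  B4 = {1, 2, 3, 9}  B5 = {1, 3, 5, 7}  B6 = {1, 2, 3, 8}  B7 = {1, 2, 3, 4}
Tree: B1–B2, B1–B3, B1–B4, B3–B5, B3–B6, B4–B7
The largest bag has 4 vertices, giving width 3; this decomposition certifies tw(G) ≤ 3. For the lower bound, the 4 vertices {1, 2, 3, 4} are pairwise adjacent, and any tree decomposition puts a clique entirely inside one bag — forcing width ≥ 3. Hence tw(G) = 3 exactly.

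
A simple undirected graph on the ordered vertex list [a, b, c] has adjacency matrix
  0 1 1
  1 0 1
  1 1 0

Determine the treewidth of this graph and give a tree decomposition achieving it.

Treewidth 2.
One such decomposition:
Bags: B1 = {a, b, c}
Tree: (single bag)

With just one bag of size 3, the width is 3 − 1 = 2, so tw(G) ≤ 2. On the other hand G contains the 3-clique {a, b, c}. A clique must lie in a single bag of any decomposition, so no decomposition can have width below 2. Combining the bounds, tw(G) = 2.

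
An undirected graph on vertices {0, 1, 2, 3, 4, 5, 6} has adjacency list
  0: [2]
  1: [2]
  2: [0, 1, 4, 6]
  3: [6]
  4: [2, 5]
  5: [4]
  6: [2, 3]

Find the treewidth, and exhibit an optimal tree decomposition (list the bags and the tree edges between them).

The largest bag has 2 vertices, giving width 1; this decomposition certifies tw(G) ≤ 1. Any graph with an edge has treewidth ≥ 1, and G has the edge 6–2. The upper and lower bounds meet at 1, so that is the treewidth.

Treewidth 1.
One optimal decomposition is:
Bags: B1 = {2, 6}  B2 = {2, 4}  B3 = {1, 2}  B4 = {3, 6}  B5 = {0, 2}  B6 = {4, 5}
Tree: B1–B2, B1–B3, B1–B4, B1–B5, B2–B6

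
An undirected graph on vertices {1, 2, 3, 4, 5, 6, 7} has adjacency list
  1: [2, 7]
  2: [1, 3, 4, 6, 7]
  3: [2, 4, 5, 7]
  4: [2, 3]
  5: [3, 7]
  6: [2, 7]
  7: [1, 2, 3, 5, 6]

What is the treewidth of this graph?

2

A width-2 tree decomposition is:
Bags: B1 = {1, 2, 7}  B2 = {2, 3, 7}  B3 = {2, 3, 4}  B4 = {2, 6, 7}  B5 = {3, 5, 7}
Tree: B1–B2, B2–B3, B2–B4, B2–B5
Every bag has size at most 3, so the width is 3 − 1 = 2 and tw(G) ≤ 2. Conversely, {2, 3, 4} is a clique of size 3, and the vertices of any clique must share a bag in every tree decomposition; so some bag has ≥ 3 vertices and tw(G) ≥ 2. Hence tw(G) = 2 exactly.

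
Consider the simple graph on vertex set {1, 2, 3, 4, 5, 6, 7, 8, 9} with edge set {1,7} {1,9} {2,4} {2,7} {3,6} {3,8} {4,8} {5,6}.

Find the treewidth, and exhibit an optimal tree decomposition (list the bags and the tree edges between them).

Treewidth 1.
One optimal decomposition is:
Bags: B1 = {1, 9}  B2 = {1, 7}  B3 = {2, 7}  B4 = {2, 4}  B5 = {4, 8}  B6 = {3, 8}  B7 = {3, 6}  B8 = {5, 6}
Tree: B1–B2, B2–B3, B3–B4, B4–B5, B5–B6, B6–B7, B7–B8

Every bag has size at most 2, so the width is 2 − 1 = 1 and tw(G) ≤ 1. Any graph with an edge has treewidth ≥ 1, and G has the edge 9–1. The upper and lower bounds meet at 1, so that is the treewidth.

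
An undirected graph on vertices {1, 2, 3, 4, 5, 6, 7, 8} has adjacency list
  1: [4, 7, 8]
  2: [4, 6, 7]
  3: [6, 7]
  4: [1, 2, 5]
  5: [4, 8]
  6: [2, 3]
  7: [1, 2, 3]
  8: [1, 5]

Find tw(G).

2

A width-2 tree decomposition is:
Bags: B1 = {3, 6, 7}  B2 = {2, 6, 7}  B3 = {1, 2, 7}  B4 = {1, 2, 4}  B5 = {1, 4, 8}  B6 = {4, 5, 8}
Tree: B1–B2, B2–B3, B3–B4, B4–B5, B5–B6
Each bag holds 3 vertices, so the decomposition has width 2, which upper-bounds the treewidth. Since 3–6–2–7–3 is a cycle in G, G is not acyclic. Forests are exactly the graphs of treewidth ≤ 1, so tw(G) ≥ 2. Combining the bounds, tw(G) = 2.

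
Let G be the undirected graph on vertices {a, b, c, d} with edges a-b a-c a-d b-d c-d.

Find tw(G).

A width-2 tree decomposition is:
Bags: B1 = {a, b, d}  B2 = {a, c, d}
Tree: B1–B2
The largest bag has 3 vertices, giving width 2; this decomposition certifies tw(G) ≤ 2. On the other hand G contains the 3-clique {a, c, d}. A clique must lie in a single bag of any decomposition, so no decomposition can have width below 2. The upper and lower bounds meet at 2, so that is the treewidth.

2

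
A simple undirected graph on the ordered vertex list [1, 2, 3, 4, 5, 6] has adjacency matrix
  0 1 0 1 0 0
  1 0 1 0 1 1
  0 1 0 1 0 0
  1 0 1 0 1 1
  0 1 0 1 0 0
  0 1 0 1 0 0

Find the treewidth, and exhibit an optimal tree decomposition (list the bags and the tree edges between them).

Treewidth 2.
One optimal decomposition is:
Bags: B1 = {2, 4, 6}  B2 = {2, 4, 5}  B3 = {2, 3, 4}  B4 = {1, 2, 4}
Tree: B1–B2, B2–B3, B3–B4

Each bag holds 3 vertices, so the decomposition has width 2, which upper-bounds the treewidth. The edges 6–2–5–4–6 form a cycle, so G is not a tree and its treewidth is at least 2. Combining the bounds, tw(G) = 2.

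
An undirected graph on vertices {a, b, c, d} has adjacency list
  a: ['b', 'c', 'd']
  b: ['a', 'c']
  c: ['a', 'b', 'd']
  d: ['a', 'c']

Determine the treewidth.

2

A width-2 tree decomposition is:
Bags: B1 = {a, c, d}  B2 = {a, b, c}
Tree: B1–B2
Every bag has size at most 3, so the width is 3 − 1 = 2 and tw(G) ≤ 2. Conversely, {a, c, d} is a clique of size 3, and the vertices of any clique must share a bag in every tree decomposition; so some bag has ≥ 3 vertices and tw(G) ≥ 2. The upper and lower bounds meet at 2, so that is the treewidth.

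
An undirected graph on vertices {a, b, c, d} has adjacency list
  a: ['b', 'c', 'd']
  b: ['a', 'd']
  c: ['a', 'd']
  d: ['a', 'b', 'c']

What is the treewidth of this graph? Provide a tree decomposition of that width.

The largest bag has 3 vertices, giving width 2; this decomposition certifies tw(G) ≤ 2. On the other hand G contains the 3-clique {a, c, d}. A clique must lie in a single bag of any decomposition, so no decomposition can have width below 2. Therefore the treewidth is 2.

Treewidth 2.
Bags: B1 = {a, c, d}  B2 = {a, b, d}
Tree: B1–B2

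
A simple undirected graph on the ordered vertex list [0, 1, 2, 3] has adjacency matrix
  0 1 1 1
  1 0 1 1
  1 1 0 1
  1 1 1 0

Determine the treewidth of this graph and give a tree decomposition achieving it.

With just one bag of size 4, the width is 4 − 1 = 3, so tw(G) ≤ 3. Conversely, {0, 1, 2, 3} is a clique of size 4, and the vertices of any clique must share a bag in every tree decomposition; so some bag has ≥ 4 vertices and tw(G) ≥ 3. Combining the bounds, tw(G) = 3.

Treewidth 3.
Bags: B1 = {0, 1, 2, 3}
Tree: (single bag)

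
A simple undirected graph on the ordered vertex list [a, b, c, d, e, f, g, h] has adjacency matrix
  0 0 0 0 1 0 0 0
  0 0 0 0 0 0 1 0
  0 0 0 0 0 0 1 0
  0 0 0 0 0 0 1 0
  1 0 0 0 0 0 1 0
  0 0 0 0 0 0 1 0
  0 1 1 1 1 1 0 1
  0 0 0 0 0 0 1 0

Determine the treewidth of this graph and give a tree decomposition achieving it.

Treewidth 1.
One such decomposition:
Bags: B1 = {f, g}  B2 = {g, h}  B3 = {c, g}  B4 = {e, g}  B5 = {a, e}  B6 = {b, g}  B7 = {d, g}
Tree: B1–B2, B2–B3, B1–B4, B4–B5, B2–B6, B1–B7

Each bag holds 2 vertices, so the decomposition has width 1, which upper-bounds the treewidth. G has an edge, so its treewidth is at least 1. Hence tw(G) = 1 exactly.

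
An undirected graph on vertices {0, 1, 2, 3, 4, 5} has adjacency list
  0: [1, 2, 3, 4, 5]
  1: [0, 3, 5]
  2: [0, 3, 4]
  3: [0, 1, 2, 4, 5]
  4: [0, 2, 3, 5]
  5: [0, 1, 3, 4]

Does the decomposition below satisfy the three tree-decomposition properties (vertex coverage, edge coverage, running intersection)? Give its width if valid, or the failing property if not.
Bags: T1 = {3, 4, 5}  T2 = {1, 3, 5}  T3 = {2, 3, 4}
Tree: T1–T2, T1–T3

A tree decomposition must satisfy three properties: every vertex lies in some bag; for every edge, both endpoints lie together in some bag; and for every vertex, the bags containing it form a connected subtree. Here vertex 0 appears in no bag, so the decomposition is invalid.

No — vertex 0 appears in no bag.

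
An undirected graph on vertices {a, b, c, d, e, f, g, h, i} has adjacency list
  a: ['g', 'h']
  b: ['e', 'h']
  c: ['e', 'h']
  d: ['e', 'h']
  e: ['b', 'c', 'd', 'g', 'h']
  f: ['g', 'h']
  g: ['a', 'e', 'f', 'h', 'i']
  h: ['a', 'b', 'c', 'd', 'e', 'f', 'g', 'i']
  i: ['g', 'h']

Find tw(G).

2

A width-2 tree decomposition is:
Bags: B1 = {d, e, h}  B2 = {b, e, h}  B3 = {e, g, h}  B4 = {g, h, i}  B5 = {c, e, h}  B6 = {a, g, h}  B7 = {f, g, h}
Tree: B1–B2, B2–B3, B3–B4, B1–B5, B4–B6, B6–B7
Every bag has size at most 3, so the width is 3 − 1 = 2 and tw(G) ≤ 2. Conversely, {d, e, h} is a clique of size 3, and the vertices of any clique must share a bag in every tree decomposition; so some bag has ≥ 3 vertices and tw(G) ≥ 2. Therefore the treewidth is 2.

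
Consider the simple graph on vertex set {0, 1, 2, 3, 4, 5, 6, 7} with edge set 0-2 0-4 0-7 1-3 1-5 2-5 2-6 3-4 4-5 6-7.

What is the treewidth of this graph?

2

A width-2 tree decomposition is:
Bags: B1 = {1, 3, 4}  B2 = {1, 4, 5}  B3 = {0, 4, 5}  B4 = {0, 2, 5}  B5 = {0, 2, 7}  B6 = {2, 6, 7}
Tree: B1–B2, B2–B3, B3–B4, B4–B5, B5–B6
Every bag has size at most 3, so the width is 3 − 1 = 2 and tw(G) ≤ 2. For the lower bound, G contains the cycle 3–1–5–4–3, so G is not a forest; only forests have treewidth ≤ 1, hence tw(G) ≥ 2. The upper and lower bounds meet at 2, so that is the treewidth.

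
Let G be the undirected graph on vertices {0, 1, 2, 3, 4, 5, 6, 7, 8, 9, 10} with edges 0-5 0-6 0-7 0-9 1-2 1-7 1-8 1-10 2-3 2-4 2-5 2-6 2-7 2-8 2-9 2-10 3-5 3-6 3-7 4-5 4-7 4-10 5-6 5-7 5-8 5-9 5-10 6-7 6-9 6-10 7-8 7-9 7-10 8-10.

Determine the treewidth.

4

A width-4 tree decomposition is:
Bags: B1 = {2, 5, 6, 7, 10}  B2 = {2, 5, 7, 8, 10}  B3 = {2, 4, 5, 7, 10}  B4 = {2, 5, 6, 7, 9}  B5 = {0, 5, 6, 7, 9}  B6 = {1, 2, 7, 8, 10}  B7 = {2, 3, 5, 6, 7}
Tree: B1–B2, B1–B3, B1–B4, B4–B5, B2–B6, B4–B7
Each bag holds 5 vertices, so the decomposition has width 4, which upper-bounds the treewidth. For the lower bound, the 5 vertices {0, 5, 6, 7, 9} are pairwise adjacent, and any tree decomposition puts a clique entirely inside one bag — forcing width ≥ 4. Therefore the treewidth is 4.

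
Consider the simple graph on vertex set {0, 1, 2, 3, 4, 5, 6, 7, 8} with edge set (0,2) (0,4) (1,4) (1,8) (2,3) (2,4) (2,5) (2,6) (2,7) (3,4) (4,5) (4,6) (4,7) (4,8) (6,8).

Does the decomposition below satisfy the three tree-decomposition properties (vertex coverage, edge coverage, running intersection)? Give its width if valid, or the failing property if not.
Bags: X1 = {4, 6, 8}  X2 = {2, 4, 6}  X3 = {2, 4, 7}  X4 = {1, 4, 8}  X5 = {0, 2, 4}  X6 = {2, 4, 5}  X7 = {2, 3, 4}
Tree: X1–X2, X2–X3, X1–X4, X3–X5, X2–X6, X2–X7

Every vertex of G appears in some bag (union = {0, 1, 2, 3, 4, 5, 6, 7, 8}); every edge is covered by a bag; and for each vertex v the set of bags containing v is connected in the bag tree. The decomposition is therefore valid. The largest bag has 3 vertices, so the width is 2.

Yes; width 2.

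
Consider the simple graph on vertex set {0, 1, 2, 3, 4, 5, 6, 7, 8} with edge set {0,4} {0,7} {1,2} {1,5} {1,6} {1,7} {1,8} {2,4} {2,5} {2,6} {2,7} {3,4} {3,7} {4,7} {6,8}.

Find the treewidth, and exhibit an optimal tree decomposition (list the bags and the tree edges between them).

Treewidth 2.
One optimal decomposition is:
Bags: B1 = {0, 4, 7}  B2 = {3, 4, 7}  B3 = {2, 4, 7}  B4 = {1, 2, 7}  B5 = {1, 2, 6}  B6 = {1, 2, 5}  B7 = {1, 6, 8}
Tree: B1–B2, B2–B3, B3–B4, B4–B5, B4–B6, B5–B7

Each bag holds 3 vertices, so the decomposition has width 2, which upper-bounds the treewidth. For the lower bound, the 3 vertices {0, 4, 7} are pairwise adjacent, and any tree decomposition puts a clique entirely inside one bag — forcing width ≥ 2. The upper and lower bounds meet at 2, so that is the treewidth.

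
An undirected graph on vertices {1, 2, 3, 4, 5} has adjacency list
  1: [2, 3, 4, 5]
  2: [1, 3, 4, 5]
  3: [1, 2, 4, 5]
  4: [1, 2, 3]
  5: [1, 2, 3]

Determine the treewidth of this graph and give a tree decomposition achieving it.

Treewidth 3.
One such decomposition:
Bags: B1 = {1, 2, 3, 5}  B2 = {1, 2, 3, 4}
Tree: B1–B2

Every bag has size at most 4, so the width is 4 − 1 = 3 and tw(G) ≤ 3. On the other hand G contains the 4-clique {1, 2, 3, 4}. A clique must lie in a single bag of any decomposition, so no decomposition can have width below 3. The upper and lower bounds meet at 3, so that is the treewidth.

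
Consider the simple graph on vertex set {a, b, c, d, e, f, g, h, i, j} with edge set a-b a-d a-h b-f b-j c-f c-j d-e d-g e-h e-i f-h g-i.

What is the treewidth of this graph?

2

A width-2 tree decomposition is:
Bags: B1 = {e, g, i}  B2 = {d, e, g}  B3 = {d, e, h}  B4 = {a, d, h}  B5 = {a, f, h}  B6 = {a, b, f}  B7 = {b, c, f}  B8 = {b, c, j}
Tree: B1–B2, B2–B3, B3–B4, B4–B5, B5–B6, B6–B7, B7–B8
Each bag holds 3 vertices, so the decomposition has width 2, which upper-bounds the treewidth. Since i–g–d–e–i is a cycle in G, G is not acyclic. Forests are exactly the graphs of treewidth ≤ 1, so tw(G) ≥ 2. Combining the bounds, tw(G) = 2.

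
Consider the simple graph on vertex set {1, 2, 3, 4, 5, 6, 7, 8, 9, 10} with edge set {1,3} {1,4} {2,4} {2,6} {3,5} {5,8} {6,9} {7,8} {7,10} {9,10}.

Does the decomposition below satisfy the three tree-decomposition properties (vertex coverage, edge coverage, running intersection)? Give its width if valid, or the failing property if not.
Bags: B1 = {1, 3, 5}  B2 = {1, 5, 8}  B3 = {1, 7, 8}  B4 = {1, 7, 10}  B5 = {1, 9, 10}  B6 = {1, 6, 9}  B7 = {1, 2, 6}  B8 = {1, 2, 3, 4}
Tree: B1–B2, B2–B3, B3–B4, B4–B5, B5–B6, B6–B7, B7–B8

A tree decomposition must satisfy three properties: every vertex lies in some bag; for every edge, both endpoints lie together in some bag; and for every vertex, the bags containing it form a connected subtree. Here bags containing vertex 3 are not connected in the tree, so the decomposition is invalid.

No — bags containing vertex 3 are not connected in the tree.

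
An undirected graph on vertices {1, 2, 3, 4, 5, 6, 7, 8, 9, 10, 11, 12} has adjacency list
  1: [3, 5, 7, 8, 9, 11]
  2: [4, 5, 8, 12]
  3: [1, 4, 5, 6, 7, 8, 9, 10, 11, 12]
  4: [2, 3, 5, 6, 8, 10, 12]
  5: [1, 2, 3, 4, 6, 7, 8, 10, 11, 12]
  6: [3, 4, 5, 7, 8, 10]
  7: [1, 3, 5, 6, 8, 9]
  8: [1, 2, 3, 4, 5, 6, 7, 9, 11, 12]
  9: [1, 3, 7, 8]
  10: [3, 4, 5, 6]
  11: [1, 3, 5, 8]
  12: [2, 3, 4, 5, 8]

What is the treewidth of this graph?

4

A width-4 tree decomposition is:
Bags: B1 = {3, 4, 5, 6, 10}  B2 = {3, 4, 5, 6, 8}  B3 = {3, 4, 5, 8, 12}  B4 = {2, 4, 5, 8, 12}  B5 = {3, 5, 6, 7, 8}  B6 = {1, 3, 5, 7, 8}  B7 = {1, 3, 5, 8, 11}  B8 = {1, 3, 7, 8, 9}
Tree: B1–B2, B2–B3, B3–B4, B2–B5, B5–B6, B6–B7, B6–B8
Every bag has size at most 5, so the width is 5 − 1 = 4 and tw(G) ≤ 4. For the lower bound, the 5 vertices {2, 4, 5, 8, 12} are pairwise adjacent, and any tree decomposition puts a clique entirely inside one bag — forcing width ≥ 4. The upper and lower bounds meet at 4, so that is the treewidth.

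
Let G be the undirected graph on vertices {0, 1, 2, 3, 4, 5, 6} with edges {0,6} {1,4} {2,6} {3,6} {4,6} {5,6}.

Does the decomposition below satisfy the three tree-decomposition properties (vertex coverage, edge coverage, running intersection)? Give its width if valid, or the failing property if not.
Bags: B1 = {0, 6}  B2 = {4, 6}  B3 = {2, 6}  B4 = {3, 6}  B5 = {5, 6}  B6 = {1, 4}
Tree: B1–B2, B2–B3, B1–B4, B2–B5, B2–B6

Vertex coverage: the bags together contain {0, 1, 2, 3, 4, 5, 6}, the full vertex set. Edge coverage: each edge of G has both endpoints in at least one bag. Running intersection: for every vertex, the bags containing it form a connected subtree. All three properties hold, so this is a valid tree decomposition of width max|bag| − 1 = 1, and hence tw(G) ≤ 1.

Yes; width 1.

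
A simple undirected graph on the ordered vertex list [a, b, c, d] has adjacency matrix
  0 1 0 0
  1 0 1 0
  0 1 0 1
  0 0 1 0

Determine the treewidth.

1

A width-1 tree decomposition is:
Bags: B1 = {a, b}  B2 = {b, c}  B3 = {c, d}
Tree: B1–B2, B2–B3
Each bag holds 2 vertices, so the decomposition has width 1, which upper-bounds the treewidth. Since G has at least one edge (e.g. a–b), it is not an edgeless graph, so tw(G) ≥ 1. Hence tw(G) = 1 exactly.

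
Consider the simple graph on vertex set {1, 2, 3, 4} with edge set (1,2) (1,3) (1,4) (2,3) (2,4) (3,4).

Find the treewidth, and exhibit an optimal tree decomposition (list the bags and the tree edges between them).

Treewidth 3.
Bags: B1 = {1, 2, 3, 4}
Tree: (single bag)

With just one bag of size 4, the width is 4 − 1 = 3, so tw(G) ≤ 3. On the other hand G contains the 4-clique {1, 2, 3, 4}. A clique must lie in a single bag of any decomposition, so no decomposition can have width below 3. Therefore the treewidth is 3.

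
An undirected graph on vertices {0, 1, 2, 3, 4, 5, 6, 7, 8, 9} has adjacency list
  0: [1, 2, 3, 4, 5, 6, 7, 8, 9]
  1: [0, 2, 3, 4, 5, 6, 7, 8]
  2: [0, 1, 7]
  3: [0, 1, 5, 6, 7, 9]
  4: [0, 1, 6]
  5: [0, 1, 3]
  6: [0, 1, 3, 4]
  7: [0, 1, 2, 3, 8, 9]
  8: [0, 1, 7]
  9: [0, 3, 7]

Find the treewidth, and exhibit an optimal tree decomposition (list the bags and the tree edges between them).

Treewidth 3.
One optimal decomposition is:
Bags: B1 = {0, 1, 3, 7}  B2 = {0, 1, 3, 5}  B3 = {0, 3, 7, 9}  B4 = {0, 1, 3, 6}  B5 = {0, 1, 2, 7}  B6 = {0, 1, 7, 8}  B7 = {0, 1, 4, 6}
Tree: B1–B2, B1–B3, B2–B4, B1–B5, B1–B6, B4–B7

Each bag holds 4 vertices, so the decomposition has width 3, which upper-bounds the treewidth. Conversely, {0, 1, 7, 8} is a clique of size 4, and the vertices of any clique must share a bag in every tree decomposition; so some bag has ≥ 4 vertices and tw(G) ≥ 3. Hence tw(G) = 3 exactly.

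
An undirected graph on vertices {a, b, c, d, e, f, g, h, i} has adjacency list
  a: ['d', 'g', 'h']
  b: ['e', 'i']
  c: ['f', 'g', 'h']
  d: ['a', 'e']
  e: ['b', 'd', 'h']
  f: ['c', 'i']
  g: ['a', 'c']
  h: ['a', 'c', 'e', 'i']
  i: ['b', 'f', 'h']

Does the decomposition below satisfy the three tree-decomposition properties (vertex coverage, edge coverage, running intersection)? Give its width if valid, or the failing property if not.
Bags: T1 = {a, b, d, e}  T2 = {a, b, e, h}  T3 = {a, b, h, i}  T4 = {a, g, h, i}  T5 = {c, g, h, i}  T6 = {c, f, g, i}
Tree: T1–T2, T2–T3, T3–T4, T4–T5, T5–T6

Yes; width 3.

Checking the three conditions: (i) the bags cover all of {a, b, c, d, e, f, g, h, i}; (ii) for each edge, some bag contains both endpoints; (iii) the bags containing any fixed vertex form a subtree. All hold, so the decomposition is valid with width 4 − 1 = 3.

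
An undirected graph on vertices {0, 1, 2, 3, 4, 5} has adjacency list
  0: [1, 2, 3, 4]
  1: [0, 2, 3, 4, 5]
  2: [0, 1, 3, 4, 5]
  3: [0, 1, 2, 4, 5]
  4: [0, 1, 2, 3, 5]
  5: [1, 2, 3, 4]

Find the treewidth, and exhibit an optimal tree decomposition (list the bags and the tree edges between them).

Each bag holds 5 vertices, so the decomposition has width 4, which upper-bounds the treewidth. Conversely, {0, 1, 2, 3, 4} is a clique of size 5, and the vertices of any clique must share a bag in every tree decomposition; so some bag has ≥ 5 vertices and tw(G) ≥ 4. Hence tw(G) = 4 exactly.

Treewidth 4.
Bags: B1 = {1, 2, 3, 4, 5}  B2 = {0, 1, 2, 3, 4}
Tree: B1–B2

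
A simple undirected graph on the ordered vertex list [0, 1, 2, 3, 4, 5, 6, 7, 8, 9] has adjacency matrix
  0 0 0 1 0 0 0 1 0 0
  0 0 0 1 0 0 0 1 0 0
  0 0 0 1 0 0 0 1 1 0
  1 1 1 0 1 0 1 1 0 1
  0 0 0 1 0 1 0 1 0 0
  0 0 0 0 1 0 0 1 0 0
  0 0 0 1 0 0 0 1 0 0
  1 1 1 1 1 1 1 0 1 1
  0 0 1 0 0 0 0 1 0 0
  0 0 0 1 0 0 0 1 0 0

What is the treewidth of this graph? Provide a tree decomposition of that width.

Every bag has size at most 3, so the width is 3 − 1 = 2 and tw(G) ≤ 2. For the lower bound, the 3 vertices {2, 7, 8} are pairwise adjacent, and any tree decomposition puts a clique entirely inside one bag — forcing width ≥ 2. Therefore the treewidth is 2.

Treewidth 2.
Bags: B1 = {2, 3, 7}  B2 = {2, 7, 8}  B3 = {0, 3, 7}  B4 = {3, 4, 7}  B5 = {3, 7, 9}  B6 = {3, 6, 7}  B7 = {1, 3, 7}  B8 = {4, 5, 7}
Tree: B1–B2, B1–B3, B1–B4, B3–B5, B1–B6, B6–B7, B4–B8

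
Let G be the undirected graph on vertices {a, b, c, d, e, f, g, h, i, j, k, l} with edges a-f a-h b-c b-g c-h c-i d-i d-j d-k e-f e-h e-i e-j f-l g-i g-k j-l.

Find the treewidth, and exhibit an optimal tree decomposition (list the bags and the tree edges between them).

Every bag has size at most 4, so the width is 4 − 1 = 3 and tw(G) ≤ 3. For the lower bound: the 4 vertex sets {a,f,l}, {j}, {e}, {c,d,h,i} are disjoint, each induces a connected subgraph, and every pair is joined by at least one edge of G. Contracting each set to a single vertex therefore yields K_{4} as a minor, and since treewidth is minor-monotone, tw(G) ≥ tw(K_{4}) = 3. Therefore the treewidth is 3.

Treewidth 3.
One optimal decomposition is:
Bags: B1 = {a, f, j, l}  B2 = {a, e, f, j}  B3 = {a, e, h, j}  B4 = {d, e, h, j}  B5 = {d, e, h, i}  B6 = {c, d, h, i}  B7 = {c, d, i, k}  B8 = {c, g, i, k}  B9 = {b, c, g, k}
Tree: B1–B2, B2–B3, B3–B4, B4–B5, B5–B6, B6–B7, B7–B8, B8–B9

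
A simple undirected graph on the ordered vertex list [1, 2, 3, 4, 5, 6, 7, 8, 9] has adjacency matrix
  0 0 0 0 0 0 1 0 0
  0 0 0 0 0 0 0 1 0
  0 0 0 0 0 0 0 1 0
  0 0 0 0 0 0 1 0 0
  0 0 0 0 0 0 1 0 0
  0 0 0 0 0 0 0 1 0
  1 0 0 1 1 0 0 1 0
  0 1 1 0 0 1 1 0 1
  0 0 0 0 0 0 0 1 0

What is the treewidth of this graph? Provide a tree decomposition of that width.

Treewidth 1.
One such decomposition:
Bags: B1 = {5, 7}  B2 = {7, 8}  B3 = {3, 8}  B4 = {1, 7}  B5 = {6, 8}  B6 = {4, 7}  B7 = {8, 9}  B8 = {2, 8}
Tree: B1–B2, B2–B3, B1–B4, B2–B5, B1–B6, B5–B7, B3–B8

Each bag holds 2 vertices, so the decomposition has width 1, which upper-bounds the treewidth. Since G has at least one edge (e.g. 7–5), it is not an edgeless graph, so tw(G) ≥ 1. Therefore the treewidth is 1.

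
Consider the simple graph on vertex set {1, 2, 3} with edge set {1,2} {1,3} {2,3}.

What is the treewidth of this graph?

2

A width-2 tree decomposition is:
Bags: B1 = {1, 2, 3}
Tree: (single bag)
A single bag containing all 3 vertices is trivially a valid decomposition of width 2. Conversely, {1, 2, 3} is a clique of size 3, and the vertices of any clique must share a bag in every tree decomposition; so some bag has ≥ 3 vertices and tw(G) ≥ 2. Hence tw(G) = 2 exactly.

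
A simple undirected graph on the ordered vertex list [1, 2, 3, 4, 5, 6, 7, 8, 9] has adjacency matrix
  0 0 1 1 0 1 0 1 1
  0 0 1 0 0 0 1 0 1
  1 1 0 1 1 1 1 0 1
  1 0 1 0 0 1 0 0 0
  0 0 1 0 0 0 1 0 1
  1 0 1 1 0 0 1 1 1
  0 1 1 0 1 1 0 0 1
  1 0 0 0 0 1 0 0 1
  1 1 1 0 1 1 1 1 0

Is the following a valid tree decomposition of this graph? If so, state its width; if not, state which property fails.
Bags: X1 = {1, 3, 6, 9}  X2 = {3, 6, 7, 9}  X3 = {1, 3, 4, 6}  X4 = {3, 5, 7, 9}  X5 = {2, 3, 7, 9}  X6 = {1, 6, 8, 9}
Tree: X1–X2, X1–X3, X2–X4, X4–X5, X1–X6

Yes; width 3.

Checking the three conditions: (i) the bags cover all of {1, 2, 3, 4, 5, 6, 7, 8, 9}; (ii) for each edge, some bag contains both endpoints; (iii) the bags containing any fixed vertex form a subtree. All hold, so the decomposition is valid with width 4 − 1 = 3.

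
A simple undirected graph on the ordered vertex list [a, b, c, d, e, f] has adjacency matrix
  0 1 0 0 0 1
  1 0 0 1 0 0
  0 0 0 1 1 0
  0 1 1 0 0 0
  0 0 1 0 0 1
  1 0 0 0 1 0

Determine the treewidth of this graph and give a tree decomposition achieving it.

Each bag holds 3 vertices, so the decomposition has width 2, which upper-bounds the treewidth. Since a–f–e–c–d–b–a is a cycle in G, G is not acyclic. Forests are exactly the graphs of treewidth ≤ 1, so tw(G) ≥ 2. Therefore the treewidth is 2.

Treewidth 2.
One such decomposition:
Bags: B1 = {a, e, f}  B2 = {a, c, e}  B3 = {a, c, d}  B4 = {a, b, d}
Tree: B1–B2, B2–B3, B3–B4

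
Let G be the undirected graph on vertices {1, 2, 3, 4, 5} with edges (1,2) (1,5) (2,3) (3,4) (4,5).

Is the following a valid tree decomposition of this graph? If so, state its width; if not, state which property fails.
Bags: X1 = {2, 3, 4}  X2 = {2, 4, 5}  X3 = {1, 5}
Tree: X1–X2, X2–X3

No — edge (2,1) lies in no bag.

A tree decomposition must satisfy three properties: every vertex lies in some bag; for every edge, both endpoints lie together in some bag; and for every vertex, the bags containing it form a connected subtree. Here edge (2,1) lies in no bag, so the decomposition is invalid.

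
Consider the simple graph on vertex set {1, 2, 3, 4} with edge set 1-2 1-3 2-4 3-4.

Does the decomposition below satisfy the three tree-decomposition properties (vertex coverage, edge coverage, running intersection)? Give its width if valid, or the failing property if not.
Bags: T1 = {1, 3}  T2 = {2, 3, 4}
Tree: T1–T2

A tree decomposition must satisfy three properties: every vertex lies in some bag; for every edge, both endpoints lie together in some bag; and for every vertex, the bags containing it form a connected subtree. Here edge (2,1) lies in no bag, so the decomposition is invalid.

No — edge (2,1) lies in no bag.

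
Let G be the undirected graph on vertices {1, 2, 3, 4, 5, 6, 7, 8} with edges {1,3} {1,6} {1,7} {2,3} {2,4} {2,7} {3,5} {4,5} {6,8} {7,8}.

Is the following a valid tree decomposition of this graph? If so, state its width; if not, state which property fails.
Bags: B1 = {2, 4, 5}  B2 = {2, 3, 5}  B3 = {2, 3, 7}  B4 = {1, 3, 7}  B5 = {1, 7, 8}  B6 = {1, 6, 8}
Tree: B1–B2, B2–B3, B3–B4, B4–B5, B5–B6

Vertex coverage: the bags together contain {1, 2, 3, 4, 5, 6, 7, 8}, the full vertex set. Edge coverage: each edge of G has both endpoints in at least one bag. Running intersection: for every vertex, the bags containing it form a connected subtree. All three properties hold, so this is a valid tree decomposition of width max|bag| − 1 = 2, and hence tw(G) ≤ 2.

Yes; width 2.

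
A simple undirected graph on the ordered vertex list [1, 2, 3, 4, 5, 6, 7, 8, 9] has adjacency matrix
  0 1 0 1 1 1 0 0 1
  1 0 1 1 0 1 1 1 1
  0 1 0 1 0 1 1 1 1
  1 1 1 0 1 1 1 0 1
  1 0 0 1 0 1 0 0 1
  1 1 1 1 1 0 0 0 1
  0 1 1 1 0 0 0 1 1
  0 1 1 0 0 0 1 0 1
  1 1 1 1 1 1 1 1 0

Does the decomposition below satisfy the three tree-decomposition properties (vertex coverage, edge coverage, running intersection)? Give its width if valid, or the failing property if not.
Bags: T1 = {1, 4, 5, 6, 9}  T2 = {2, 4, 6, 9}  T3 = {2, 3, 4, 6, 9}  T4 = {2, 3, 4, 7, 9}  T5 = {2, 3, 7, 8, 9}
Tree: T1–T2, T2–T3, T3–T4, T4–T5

A tree decomposition must satisfy three properties: every vertex lies in some bag; for every edge, both endpoints lie together in some bag; and for every vertex, the bags containing it form a connected subtree. Here edge (1,2) lies in no bag, so the decomposition is invalid.

No — edge (1,2) lies in no bag.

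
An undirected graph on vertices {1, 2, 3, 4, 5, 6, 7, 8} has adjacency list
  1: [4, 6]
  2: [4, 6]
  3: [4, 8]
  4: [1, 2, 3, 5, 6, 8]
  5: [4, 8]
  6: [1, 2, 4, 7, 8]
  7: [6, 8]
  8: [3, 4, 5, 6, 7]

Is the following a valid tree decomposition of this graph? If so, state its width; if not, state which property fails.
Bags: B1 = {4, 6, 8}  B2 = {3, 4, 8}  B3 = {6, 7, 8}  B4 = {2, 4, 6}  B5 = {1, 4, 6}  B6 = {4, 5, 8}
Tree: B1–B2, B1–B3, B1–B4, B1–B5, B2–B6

Vertex coverage: the bags together contain {1, 2, 3, 4, 5, 6, 7, 8}, the full vertex set. Edge coverage: each edge of G has both endpoints in at least one bag. Running intersection: for every vertex, the bags containing it form a connected subtree. All three properties hold, so this is a valid tree decomposition of width max|bag| − 1 = 2, and hence tw(G) ≤ 2.

Yes; width 2.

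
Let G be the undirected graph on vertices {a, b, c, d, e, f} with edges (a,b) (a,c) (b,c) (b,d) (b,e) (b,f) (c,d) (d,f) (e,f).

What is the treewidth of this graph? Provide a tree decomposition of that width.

Each bag holds 3 vertices, so the decomposition has width 2, which upper-bounds the treewidth. For the lower bound, the 3 vertices {b, c, d} are pairwise adjacent, and any tree decomposition puts a clique entirely inside one bag — forcing width ≥ 2. Therefore the treewidth is 2.

Treewidth 2.
Bags: B1 = {b, d, f}  B2 = {b, c, d}  B3 = {b, e, f}  B4 = {a, b, c}
Tree: B1–B2, B1–B3, B2–B4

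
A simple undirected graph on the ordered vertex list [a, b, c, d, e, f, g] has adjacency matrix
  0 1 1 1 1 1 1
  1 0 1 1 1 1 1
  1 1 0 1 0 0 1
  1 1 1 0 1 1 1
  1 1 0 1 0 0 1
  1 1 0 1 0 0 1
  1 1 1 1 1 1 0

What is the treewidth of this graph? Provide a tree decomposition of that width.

Treewidth 4.
One optimal decomposition is:
Bags: B1 = {a, b, c, d, g}  B2 = {a, b, d, f, g}  B3 = {a, b, d, e, g}
Tree: B1–B2, B2–B3

Every bag has size at most 5, so the width is 5 − 1 = 4 and tw(G) ≤ 4. On the other hand G contains the 5-clique {a, b, d, e, g}. A clique must lie in a single bag of any decomposition, so no decomposition can have width below 4. Hence tw(G) = 4 exactly.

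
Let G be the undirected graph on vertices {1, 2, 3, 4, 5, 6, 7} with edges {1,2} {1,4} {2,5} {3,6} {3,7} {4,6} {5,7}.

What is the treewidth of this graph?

2

A width-2 tree decomposition is:
Bags: B1 = {1, 4, 6}  B2 = {1, 3, 6}  B3 = {1, 3, 7}  B4 = {1, 5, 7}  B5 = {1, 2, 5}
Tree: B1–B2, B2–B3, B3–B4, B4–B5
Each bag holds 3 vertices, so the decomposition has width 2, which upper-bounds the treewidth. The edges 1–4–6–3–7–5–2–1 form a cycle, so G is not a tree and its treewidth is at least 2. Combining the bounds, tw(G) = 2.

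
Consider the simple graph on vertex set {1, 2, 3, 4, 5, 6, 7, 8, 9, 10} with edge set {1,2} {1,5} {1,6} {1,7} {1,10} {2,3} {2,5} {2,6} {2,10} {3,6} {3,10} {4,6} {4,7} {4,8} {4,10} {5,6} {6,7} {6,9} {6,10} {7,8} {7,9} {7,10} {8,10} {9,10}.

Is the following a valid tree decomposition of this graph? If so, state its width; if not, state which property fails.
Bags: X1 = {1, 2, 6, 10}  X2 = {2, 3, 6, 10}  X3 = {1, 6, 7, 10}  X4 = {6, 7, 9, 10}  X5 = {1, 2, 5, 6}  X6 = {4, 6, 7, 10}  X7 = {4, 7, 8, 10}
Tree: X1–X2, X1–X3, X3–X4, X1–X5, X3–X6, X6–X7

Yes; width 3.

Vertex coverage: the bags together contain {1, 2, 3, 4, 5, 6, 7, 8, 9, 10}, the full vertex set. Edge coverage: each edge of G has both endpoints in at least one bag. Running intersection: for every vertex, the bags containing it form a connected subtree. All three properties hold, so this is a valid tree decomposition of width max|bag| − 1 = 3, and hence tw(G) ≤ 3.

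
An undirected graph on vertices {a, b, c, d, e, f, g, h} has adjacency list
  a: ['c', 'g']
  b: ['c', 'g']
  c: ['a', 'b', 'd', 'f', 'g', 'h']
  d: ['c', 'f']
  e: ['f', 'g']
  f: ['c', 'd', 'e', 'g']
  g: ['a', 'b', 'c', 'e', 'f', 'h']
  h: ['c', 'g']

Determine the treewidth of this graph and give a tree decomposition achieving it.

Treewidth 2.
Bags: B1 = {e, f, g}  B2 = {c, f, g}  B3 = {a, c, g}  B4 = {c, d, f}  B5 = {b, c, g}  B6 = {c, g, h}
Tree: B1–B2, B2–B3, B2–B4, B3–B5, B5–B6

Each bag holds 3 vertices, so the decomposition has width 2, which upper-bounds the treewidth. Conversely, {c, d, f} is a clique of size 3, and the vertices of any clique must share a bag in every tree decomposition; so some bag has ≥ 3 vertices and tw(G) ≥ 2. Therefore the treewidth is 2.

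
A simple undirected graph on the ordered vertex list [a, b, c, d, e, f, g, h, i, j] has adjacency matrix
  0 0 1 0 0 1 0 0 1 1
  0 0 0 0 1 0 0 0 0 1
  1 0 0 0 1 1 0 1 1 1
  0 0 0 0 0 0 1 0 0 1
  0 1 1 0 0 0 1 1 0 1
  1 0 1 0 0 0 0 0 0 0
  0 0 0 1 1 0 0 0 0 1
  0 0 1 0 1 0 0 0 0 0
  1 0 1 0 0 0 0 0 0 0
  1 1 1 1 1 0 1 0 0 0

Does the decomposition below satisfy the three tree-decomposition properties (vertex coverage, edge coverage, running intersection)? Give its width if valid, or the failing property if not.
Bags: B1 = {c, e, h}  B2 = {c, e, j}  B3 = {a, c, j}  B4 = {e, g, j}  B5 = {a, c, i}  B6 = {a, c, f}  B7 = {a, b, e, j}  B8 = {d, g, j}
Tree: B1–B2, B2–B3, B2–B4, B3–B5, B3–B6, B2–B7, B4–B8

No — bags containing vertex a are not connected in the tree.

A tree decomposition must satisfy three properties: every vertex lies in some bag; for every edge, both endpoints lie together in some bag; and for every vertex, the bags containing it form a connected subtree. Here bags containing vertex a are not connected in the tree, so the decomposition is invalid.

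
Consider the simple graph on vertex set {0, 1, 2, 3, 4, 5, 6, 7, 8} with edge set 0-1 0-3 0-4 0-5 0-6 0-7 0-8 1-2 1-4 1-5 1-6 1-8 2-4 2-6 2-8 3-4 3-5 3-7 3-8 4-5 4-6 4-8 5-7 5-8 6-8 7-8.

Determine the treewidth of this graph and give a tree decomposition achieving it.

Each bag holds 5 vertices, so the decomposition has width 4, which upper-bounds the treewidth. Conversely, {0, 1, 4, 5, 8} is a clique of size 5, and the vertices of any clique must share a bag in every tree decomposition; so some bag has ≥ 5 vertices and tw(G) ≥ 4. The upper and lower bounds meet at 4, so that is the treewidth.

Treewidth 4.
Bags: B1 = {1, 2, 4, 6, 8}  B2 = {0, 1, 4, 6, 8}  B3 = {0, 1, 4, 5, 8}  B4 = {0, 3, 4, 5, 8}  B5 = {0, 3, 5, 7, 8}
Tree: B1–B2, B2–B3, B3–B4, B4–B5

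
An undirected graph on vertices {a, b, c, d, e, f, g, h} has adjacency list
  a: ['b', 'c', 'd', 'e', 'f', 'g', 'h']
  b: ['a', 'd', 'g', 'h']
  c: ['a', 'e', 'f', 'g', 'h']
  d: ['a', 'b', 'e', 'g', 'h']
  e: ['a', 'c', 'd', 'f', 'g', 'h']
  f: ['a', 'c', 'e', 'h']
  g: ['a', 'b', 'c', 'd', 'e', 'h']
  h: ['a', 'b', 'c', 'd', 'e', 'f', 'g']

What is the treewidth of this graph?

A width-4 tree decomposition is:
Bags: B1 = {a, c, e, g, h}  B2 = {a, d, e, g, h}  B3 = {a, b, d, g, h}  B4 = {a, c, e, f, h}
Tree: B1–B2, B2–B3, B1–B4
Every bag has size at most 5, so the width is 5 − 1 = 4 and tw(G) ≤ 4. Conversely, {a, d, e, g, h} is a clique of size 5, and the vertices of any clique must share a bag in every tree decomposition; so some bag has ≥ 5 vertices and tw(G) ≥ 4. The upper and lower bounds meet at 4, so that is the treewidth.

4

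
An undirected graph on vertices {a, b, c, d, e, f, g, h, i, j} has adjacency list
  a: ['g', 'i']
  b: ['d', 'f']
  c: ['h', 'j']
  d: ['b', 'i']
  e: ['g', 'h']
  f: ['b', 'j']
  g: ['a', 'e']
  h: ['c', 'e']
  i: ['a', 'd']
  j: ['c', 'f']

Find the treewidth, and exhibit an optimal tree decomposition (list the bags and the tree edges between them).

Treewidth 2.
One such decomposition:
Bags: B1 = {e, g, h}  B2 = {c, g, h}  B3 = {c, g, j}  B4 = {f, g, j}  B5 = {b, f, g}  B6 = {b, d, g}  B7 = {d, g, i}  B8 = {a, g, i}
Tree: B1–B2, B2–B3, B3–B4, B4–B5, B5–B6, B6–B7, B7–B8

Each bag holds 3 vertices, so the decomposition has width 2, which upper-bounds the treewidth. For the lower bound, G contains the cycle g–e–h–c–j–f–b–d–i–a–g, so G is not a forest; only forests have treewidth ≤ 1, hence tw(G) ≥ 2. Hence tw(G) = 2 exactly.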